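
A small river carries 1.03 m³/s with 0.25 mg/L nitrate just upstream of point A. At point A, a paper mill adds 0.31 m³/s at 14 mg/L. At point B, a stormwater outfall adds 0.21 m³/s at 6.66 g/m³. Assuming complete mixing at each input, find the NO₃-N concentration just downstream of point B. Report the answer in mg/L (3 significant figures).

After input A: C = (1.03·0.25 + 0.31·14) / 1.34 = 3.431 mg/L.
After input B: C = (1.34·3.431 + 0.21·6.66) / 1.55 = 3.868 mg/L.

3.87 mg/L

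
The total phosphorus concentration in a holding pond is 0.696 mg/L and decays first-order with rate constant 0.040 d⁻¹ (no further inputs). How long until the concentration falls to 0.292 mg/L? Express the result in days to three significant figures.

21.7 d

t = ln(C₀/C)/k = ln(0.696/0.292)/0.040 = 0.8686/0.040 = 21.71 d.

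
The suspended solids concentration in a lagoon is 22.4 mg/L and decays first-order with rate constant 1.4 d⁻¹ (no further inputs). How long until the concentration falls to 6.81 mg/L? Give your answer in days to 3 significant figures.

t = ln(C₀/C)/k = ln(22.4/6.81)/1.4 = 1.191/1.4 = 0.8505 d.

0.850 d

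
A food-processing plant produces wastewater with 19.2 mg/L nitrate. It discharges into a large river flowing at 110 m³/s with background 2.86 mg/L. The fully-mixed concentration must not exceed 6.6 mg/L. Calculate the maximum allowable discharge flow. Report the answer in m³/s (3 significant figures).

Mass balance at complete mixing: C_std·(Q_w + Q_r) = Q_w·C_e + Q_r·C_b.
Rearranging, Q_w = Q_r·(C_std − C_b)/(C_e − C_std) = 110·(6.6 − 2.86) / (19.2 − 6.6) = 32.65 m³/s.

32.7 m³/s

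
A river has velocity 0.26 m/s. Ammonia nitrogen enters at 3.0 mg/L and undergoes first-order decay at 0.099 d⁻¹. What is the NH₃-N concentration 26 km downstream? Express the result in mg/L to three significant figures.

2.68 mg/L

Travel time t = 26 km / 0.26 m/s = 2.6e+04/0.26 = 1e+05 s = 1.157 d.
First-order decay: C = 3.0·exp(−0.099·1.157) = 3.0·0.8917 = 2.675 mg/L.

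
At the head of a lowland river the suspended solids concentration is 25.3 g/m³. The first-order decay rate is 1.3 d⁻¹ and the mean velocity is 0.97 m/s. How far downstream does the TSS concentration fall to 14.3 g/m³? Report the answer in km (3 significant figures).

From C = C₀·e^(−kt), t = ln(C₀/C)/k = ln(25.3/14.3)/1.3 = 0.5705/1.3 = 0.4389 d.
Distance = v·t = 0.97 m/s × 3.792e+04 s = 3.678e+04 m = 36.78 km.

36.8 km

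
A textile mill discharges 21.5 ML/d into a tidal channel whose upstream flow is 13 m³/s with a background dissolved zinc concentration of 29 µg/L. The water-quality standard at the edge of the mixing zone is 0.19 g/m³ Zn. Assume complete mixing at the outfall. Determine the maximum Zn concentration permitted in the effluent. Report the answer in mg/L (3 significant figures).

8.60 mg/L

21.5 ML/d = 0.2488 m³/s.
29 µg/L = 0.029 mg/L.
Mass balance: 0.19·13.25 = 0.2488·Cₑ + 13·0.029.
Cₑ = (2.517 − 0.377) / 0.2488 = 8.601 mg/L.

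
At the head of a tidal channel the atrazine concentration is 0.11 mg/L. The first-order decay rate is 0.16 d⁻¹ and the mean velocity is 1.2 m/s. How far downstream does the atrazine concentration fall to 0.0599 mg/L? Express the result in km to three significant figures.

From C = C₀·e^(−kt), t = ln(C₀/C)/k = ln(0.11/0.0599)/0.16 = 0.6078/0.16 = 3.799 d.
Distance = v·t = 1.2 m/s × 3.282e+05 s = 3.939e+05 m = 393.9 km.

394 km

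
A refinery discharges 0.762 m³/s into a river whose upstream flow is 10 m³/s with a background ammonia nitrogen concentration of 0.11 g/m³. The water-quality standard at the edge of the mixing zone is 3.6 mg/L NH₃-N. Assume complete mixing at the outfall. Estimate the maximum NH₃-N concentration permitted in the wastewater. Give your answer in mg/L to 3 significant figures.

Mass balance: 3.6·10.76 = 0.762·Cₑ + 10·0.11.
Cₑ = (38.74 − 1.1) / 0.762 = 49.4 mg/L.

49.4 mg/L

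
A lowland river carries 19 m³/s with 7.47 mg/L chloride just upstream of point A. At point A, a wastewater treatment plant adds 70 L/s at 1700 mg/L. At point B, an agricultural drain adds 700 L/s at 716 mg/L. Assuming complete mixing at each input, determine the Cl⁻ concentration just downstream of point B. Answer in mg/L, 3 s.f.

70 L/s = 0.07 m³/s.
After input A: C = (19·7.47 + 0.07·1700) / 19.07 = 13.68 mg/L.
700 L/s = 0.7 m³/s.
After input B: C = (19.07·13.68 + 0.7·716) / 19.77 = 38.55 mg/L.

38.5 mg/L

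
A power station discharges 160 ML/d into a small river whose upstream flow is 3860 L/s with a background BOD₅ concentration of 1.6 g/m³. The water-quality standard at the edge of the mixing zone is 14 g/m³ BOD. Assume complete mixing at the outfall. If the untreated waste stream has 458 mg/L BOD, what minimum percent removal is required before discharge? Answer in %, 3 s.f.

91.3 %

160 ML/d = 1.852 m³/s.
3860 L/s = 3.86 m³/s.
Mass balance: 14·5.712 = 1.852·Cₑ + 3.86·1.6.
Cₑ = (79.97 − 6.176) / 1.852 = 39.85 mg/L.
Required removal = 1 − 39.85/458 = 91.3 %.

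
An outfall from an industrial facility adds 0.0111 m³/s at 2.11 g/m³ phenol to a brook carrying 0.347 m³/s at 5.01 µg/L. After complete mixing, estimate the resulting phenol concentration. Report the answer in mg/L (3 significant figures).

5.01 µg/L = 0.00501 mg/L.
Flow-weighted mixing gives C = (0.0111·2.11 + 0.347·0.00501) / (0.0111 + 0.347) = 0.02516/0.3581 = 0.07026 mg/L.

0.0703 mg/L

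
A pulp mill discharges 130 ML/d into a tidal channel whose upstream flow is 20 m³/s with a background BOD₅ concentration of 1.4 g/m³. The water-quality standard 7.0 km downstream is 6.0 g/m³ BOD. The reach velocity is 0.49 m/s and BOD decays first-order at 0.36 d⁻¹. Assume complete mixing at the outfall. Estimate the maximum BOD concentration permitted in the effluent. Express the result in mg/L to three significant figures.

130 ML/d = 1.505 m³/s.
Travel time to the compliance point: t = 7000/0.49 = 1.429e+04 s = 0.1653 d; decay factor exp(−0.36·0.1653) = 0.9422.
So the concentration just after mixing may be at most 6/0.9422 = 6.368 mg/L.
Mass balance: 6.368·21.5 = 1.505·Cₑ + 20·1.4.
Cₑ = (136.9 − 28) / 1.505 = 72.4 mg/L.

72.4 mg/L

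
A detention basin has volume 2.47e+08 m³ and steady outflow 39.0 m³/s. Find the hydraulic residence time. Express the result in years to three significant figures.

0.201 yr

Q = 39.0 m³/s × 3.156e+07 s/yr = 1.231e+09 m³/yr.
Hydraulic residence time τ = V/Q = 2.47e+08/1.231e+09 = 0.2007 yr.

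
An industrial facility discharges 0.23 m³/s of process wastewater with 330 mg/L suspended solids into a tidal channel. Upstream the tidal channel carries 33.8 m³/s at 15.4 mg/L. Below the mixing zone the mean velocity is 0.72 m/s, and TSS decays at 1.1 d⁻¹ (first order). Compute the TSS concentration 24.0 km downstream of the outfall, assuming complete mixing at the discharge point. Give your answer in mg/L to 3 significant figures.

After complete mixing, C₀ = (0.23·330 + 33.8·15.4) / 34.03 = 17.53 mg/L.
Travel time t = 2.4e+04 m / 0.72 m/s = 3.333e+04 s = 0.3858 d.
C = 17.53·exp(−1.1·0.3858) = 17.53·0.6542 = 11.47 mg/L.

11.5 mg/L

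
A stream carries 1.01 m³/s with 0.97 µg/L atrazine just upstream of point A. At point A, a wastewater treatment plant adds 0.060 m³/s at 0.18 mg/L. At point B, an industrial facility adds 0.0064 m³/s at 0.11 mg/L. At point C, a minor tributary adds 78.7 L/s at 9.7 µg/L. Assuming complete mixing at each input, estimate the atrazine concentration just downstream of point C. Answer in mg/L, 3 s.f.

0.0115 mg/L

0.97 µg/L = 0.00097 mg/L.
After input A: C = (1.01·0.00097 + 0.06·0.18) / 1.07 = 0.01101 mg/L.
After input B: C = (1.07·0.01101 + 0.0064·0.11) / 1.076 = 0.0116 mg/L.
78.7 L/s = 0.0787 m³/s.
9.7 µg/L = 0.0097 mg/L.
After input C: C = (1.076·0.0116 + 0.0787·0.0097) / 1.155 = 0.01147 mg/L.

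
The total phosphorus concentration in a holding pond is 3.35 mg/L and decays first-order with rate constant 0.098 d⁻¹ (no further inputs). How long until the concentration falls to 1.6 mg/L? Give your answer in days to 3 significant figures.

t = ln(C₀/C)/k = ln(3.35/1.6)/0.098 = 0.739/0.098 = 7.54 d.

7.54 d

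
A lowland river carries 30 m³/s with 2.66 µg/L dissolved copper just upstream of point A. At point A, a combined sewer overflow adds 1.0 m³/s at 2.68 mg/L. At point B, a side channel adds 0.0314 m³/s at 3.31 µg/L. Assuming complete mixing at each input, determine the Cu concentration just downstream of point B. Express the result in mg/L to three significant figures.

2.66 µg/L = 0.00266 mg/L.
After input A: C = (30·0.00266 + 1·2.68) / 31 = 0.08903 mg/L.
3.31 µg/L = 0.00331 mg/L.
After input B: C = (31·0.08903 + 0.0314·0.00331) / 31.03 = 0.08894 mg/L.

0.0889 mg/L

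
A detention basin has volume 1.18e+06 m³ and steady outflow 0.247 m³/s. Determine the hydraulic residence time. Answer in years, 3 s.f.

0.151 yr

Q = 0.247 m³/s × 3.156e+07 s/yr = 7.795e+06 m³/yr.
Hydraulic residence time τ = V/Q = 1.18e+06/7.795e+06 = 0.1514 yr.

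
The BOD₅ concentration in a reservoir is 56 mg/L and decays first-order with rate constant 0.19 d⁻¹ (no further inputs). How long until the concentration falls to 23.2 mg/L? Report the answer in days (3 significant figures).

4.64 d

t = ln(C₀/C)/k = ln(56/23.2)/0.19 = 0.8812/0.19 = 4.638 d.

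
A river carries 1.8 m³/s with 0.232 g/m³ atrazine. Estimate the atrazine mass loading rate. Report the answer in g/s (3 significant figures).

0.418 g/s

Mass flux = Q·C = 1.8 m³/s × 0.232 g/m³ = 0.4176 g/s.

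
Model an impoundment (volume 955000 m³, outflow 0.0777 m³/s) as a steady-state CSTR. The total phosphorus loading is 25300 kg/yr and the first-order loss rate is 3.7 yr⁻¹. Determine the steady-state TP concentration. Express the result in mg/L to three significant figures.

4.23 mg/L

Outflow Q = 0.0777 m³/s × 3.156e+07 s/yr = 2.452e+06 m³/yr.
Steady-state CSTR mass balance: W = Q·C + k·V·C, so C = W/(Q + kV).
Q + kV = 2.452e+06 + 3.7·955000 = 5.986e+06 m³/yr.
C = 25300/5.986e+06 = 0.004227 kg/m³ = 4.227 mg/L.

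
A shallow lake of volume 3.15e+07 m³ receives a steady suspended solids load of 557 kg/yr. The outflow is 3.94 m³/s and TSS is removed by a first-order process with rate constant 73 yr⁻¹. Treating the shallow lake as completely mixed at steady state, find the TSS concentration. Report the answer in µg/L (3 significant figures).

Outflow Q = 3.94 m³/s × 3.156e+07 s/yr = 1.243e+08 m³/yr.
Steady-state CSTR mass balance: W = Q·C + k·V·C, so C = W/(Q + kV).
Q + kV = 1.243e+08 + 73·3.15e+07 = 2.424e+09 m³/yr.
C = 557/2.424e+09 = 2.298e-07 kg/m³ = 0.0002298 mg/L = 0.2298 µg/L.

0.230 µg/L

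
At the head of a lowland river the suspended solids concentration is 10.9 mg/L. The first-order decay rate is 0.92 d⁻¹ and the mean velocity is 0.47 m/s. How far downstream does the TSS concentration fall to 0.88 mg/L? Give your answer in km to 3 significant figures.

From C = C₀·e^(−kt), t = ln(C₀/C)/k = ln(10.9/0.88)/0.92 = 2.517/0.92 = 2.735 d.
Distance = v·t = 0.47 m/s × 2.363e+05 s = 1.111e+05 m = 111.1 km.

111 km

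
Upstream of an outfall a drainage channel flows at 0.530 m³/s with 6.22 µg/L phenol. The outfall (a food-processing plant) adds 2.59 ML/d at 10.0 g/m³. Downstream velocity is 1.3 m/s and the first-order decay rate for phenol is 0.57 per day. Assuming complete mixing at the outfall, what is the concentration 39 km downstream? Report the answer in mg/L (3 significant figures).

2.59 ML/d = 0.02998 m³/s.
6.22 µg/L = 0.00622 mg/L.
After complete mixing, C₀ = (0.02998·10 + 0.53·0.00622) / 0.56 = 0.5412 mg/L.
Travel time t = 3.9e+04 m / 1.3 m/s = 3e+04 s = 0.3472 d.
C = 0.5412·exp(−0.57·0.3472) = 0.5412·0.8204 = 0.444 mg/L.

0.444 mg/L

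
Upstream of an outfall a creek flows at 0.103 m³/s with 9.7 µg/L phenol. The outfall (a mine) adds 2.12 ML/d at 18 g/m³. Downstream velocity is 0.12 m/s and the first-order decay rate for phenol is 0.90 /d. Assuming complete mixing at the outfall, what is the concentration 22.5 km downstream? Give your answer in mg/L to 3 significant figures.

0.492 mg/L

2.12 ML/d = 0.02454 m³/s.
9.7 µg/L = 0.0097 mg/L.
After complete mixing, C₀ = (0.02454·18 + 0.103·0.0097) / 0.1275 = 3.471 mg/L.
Travel time t = 2.25e+04 m / 0.12 m/s = 1.875e+05 s = 2.17 d.
C = 3.471·exp(−0.90·2.17) = 3.471·0.1418 = 0.4923 mg/L.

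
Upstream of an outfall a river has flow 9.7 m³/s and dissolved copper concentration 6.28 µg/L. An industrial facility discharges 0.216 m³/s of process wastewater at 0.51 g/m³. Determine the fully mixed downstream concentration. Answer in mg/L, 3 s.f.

0.0173 mg/L

6.28 µg/L = 0.00628 mg/L.
By mass balance at complete mixing, C = (0.216·0.51 + 9.7·0.00628) / (0.216 + 9.7) = 0.1711/9.916 = 0.01725 mg/L.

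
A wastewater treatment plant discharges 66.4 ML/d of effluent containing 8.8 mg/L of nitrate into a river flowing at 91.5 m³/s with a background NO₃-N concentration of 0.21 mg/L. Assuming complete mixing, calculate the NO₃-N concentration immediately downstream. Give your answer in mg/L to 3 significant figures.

0.282 mg/L

66.4 ML/d = 0.7685 m³/s.
Conservation of mass across the mixing zone: C = (0.7685·8.8 + 91.5·0.21) / (0.7685 + 91.5) = 25.98/92.27 = 0.2815 mg/L.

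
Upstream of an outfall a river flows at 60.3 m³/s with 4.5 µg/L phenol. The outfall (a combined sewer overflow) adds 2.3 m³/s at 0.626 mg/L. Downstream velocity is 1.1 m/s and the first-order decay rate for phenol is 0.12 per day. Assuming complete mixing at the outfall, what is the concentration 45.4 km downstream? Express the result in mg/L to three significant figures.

0.0258 mg/L

4.5 µg/L = 0.0045 mg/L.
After complete mixing, C₀ = (2.3·0.626 + 60.3·0.0045) / 62.6 = 0.02733 mg/L.
Travel time t = 4.54e+04 m / 1.1 m/s = 4.127e+04 s = 0.4777 d.
C = 0.02733·exp(−0.12·0.4777) = 0.02733·0.9443 = 0.02581 mg/L.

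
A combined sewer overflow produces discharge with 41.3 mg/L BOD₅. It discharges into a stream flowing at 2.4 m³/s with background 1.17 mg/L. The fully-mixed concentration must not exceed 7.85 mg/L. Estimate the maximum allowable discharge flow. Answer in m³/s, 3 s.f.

0.479 m³/s

Mass balance at complete mixing: C_std·(Q_w + Q_r) = Q_w·C_e + Q_r·C_b.
Rearranging, Q_w = Q_r·(C_std − C_b)/(C_e − C_std) = 2.4·(7.85 − 1.17) / (41.3 − 7.85) = 0.4793 m³/s.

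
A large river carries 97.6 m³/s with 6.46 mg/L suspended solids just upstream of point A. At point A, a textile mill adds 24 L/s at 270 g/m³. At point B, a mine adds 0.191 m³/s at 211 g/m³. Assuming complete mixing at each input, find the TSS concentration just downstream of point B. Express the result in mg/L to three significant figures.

6.92 mg/L

24 L/s = 0.024 m³/s.
After input A: C = (97.6·6.46 + 0.024·270) / 97.62 = 6.525 mg/L.
After input B: C = (97.62·6.525 + 0.191·211) / 97.81 = 6.924 mg/L.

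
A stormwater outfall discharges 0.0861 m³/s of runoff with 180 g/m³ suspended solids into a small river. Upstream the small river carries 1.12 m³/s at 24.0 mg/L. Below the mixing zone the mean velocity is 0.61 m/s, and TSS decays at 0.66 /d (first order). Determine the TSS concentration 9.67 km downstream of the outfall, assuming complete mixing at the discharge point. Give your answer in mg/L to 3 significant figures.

After complete mixing, C₀ = (0.0861·180 + 1.12·24) / 1.206 = 35.14 mg/L.
Travel time t = 9670 m / 0.61 m/s = 1.585e+04 s = 0.1835 d.
C = 35.14·exp(−0.66·0.1835) = 35.14·0.8859 = 31.13 mg/L.

31.1 mg/L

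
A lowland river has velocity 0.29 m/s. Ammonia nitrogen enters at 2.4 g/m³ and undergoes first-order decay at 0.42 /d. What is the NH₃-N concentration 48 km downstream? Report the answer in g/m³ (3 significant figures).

Travel time t = 48 km / 0.29 m/s = 4.8e+04/0.29 = 1.655e+05 s = 1.916 d.
First-order decay: C = 2.4·exp(−0.42·1.916) = 2.4·0.4473 = 1.073 g/m³.

1.07 g/m³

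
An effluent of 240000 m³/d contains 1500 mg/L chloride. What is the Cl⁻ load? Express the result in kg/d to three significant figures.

240000 m³/d = 2.778 m³/s.
Mass flux = Q·C = 2.778 m³/s × 1500 g/m³ = 4167 g/s.
= 4167 g/s × 86.4 = 3.6e+05 kg/d.

360000 kg/d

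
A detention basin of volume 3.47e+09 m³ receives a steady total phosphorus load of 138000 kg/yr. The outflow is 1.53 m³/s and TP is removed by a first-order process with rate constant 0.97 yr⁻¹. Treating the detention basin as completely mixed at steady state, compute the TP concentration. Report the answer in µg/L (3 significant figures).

40.4 µg/L

Outflow Q = 1.53 m³/s × 3.156e+07 s/yr = 4.828e+07 m³/yr.
Steady-state CSTR mass balance: W = Q·C + k·V·C, so C = W/(Q + kV).
Q + kV = 4.828e+07 + 0.97·3.47e+09 = 3.414e+09 m³/yr.
C = 138000/3.414e+09 = 4.042e-05 kg/m³ = 0.04042 mg/L = 40.42 µg/L.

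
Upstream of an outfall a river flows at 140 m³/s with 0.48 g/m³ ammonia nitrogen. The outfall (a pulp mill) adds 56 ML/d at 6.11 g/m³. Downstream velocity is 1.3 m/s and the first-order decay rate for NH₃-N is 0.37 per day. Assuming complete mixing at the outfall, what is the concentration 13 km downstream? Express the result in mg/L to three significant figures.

0.485 mg/L

56 ML/d = 0.6481 m³/s.
After complete mixing, C₀ = (0.6481·6.11 + 140·0.48) / 140.6 = 0.5059 mg/L.
Travel time t = 1.3e+04 m / 1.3 m/s = 1e+04 s = 0.1157 d.
C = 0.5059·exp(−0.37·0.1157) = 0.5059·0.9581 = 0.4847 mg/L.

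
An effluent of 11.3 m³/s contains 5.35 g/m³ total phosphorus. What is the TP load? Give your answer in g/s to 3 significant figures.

Mass flux = Q·C = 11.3 m³/s × 5.35 g/m³ = 60.45 g/s.

60.5 g/s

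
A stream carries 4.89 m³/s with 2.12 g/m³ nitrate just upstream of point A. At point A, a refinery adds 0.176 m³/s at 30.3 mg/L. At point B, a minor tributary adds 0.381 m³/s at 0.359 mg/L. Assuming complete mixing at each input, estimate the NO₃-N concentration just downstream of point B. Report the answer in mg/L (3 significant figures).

After input A: C = (4.89·2.12 + 0.176·30.3) / 5.066 = 3.099 mg/L.
After input B: C = (5.066·3.099 + 0.381·0.359) / 5.447 = 2.907 mg/L.

2.91 mg/L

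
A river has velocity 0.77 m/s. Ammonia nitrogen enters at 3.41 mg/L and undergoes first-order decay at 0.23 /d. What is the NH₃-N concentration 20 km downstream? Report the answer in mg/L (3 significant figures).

Travel time t = 20 km / 0.77 m/s = 2e+04/0.77 = 2.597e+04 s = 0.3006 d.
First-order decay: C = 3.41·exp(−0.23·0.3006) = 3.41·0.9332 = 3.182 mg/L.

3.18 mg/L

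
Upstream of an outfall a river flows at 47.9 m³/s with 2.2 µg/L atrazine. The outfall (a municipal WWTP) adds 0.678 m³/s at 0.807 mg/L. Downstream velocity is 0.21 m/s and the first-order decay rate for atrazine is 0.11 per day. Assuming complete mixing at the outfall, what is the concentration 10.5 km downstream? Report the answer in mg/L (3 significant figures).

0.0126 mg/L

2.2 µg/L = 0.0022 mg/L.
After complete mixing, C₀ = (0.678·0.807 + 47.9·0.0022) / 48.58 = 0.01343 mg/L.
Travel time t = 1.05e+04 m / 0.21 m/s = 5e+04 s = 0.5787 d.
C = 0.01343·exp(−0.11·0.5787) = 0.01343·0.9383 = 0.0126 mg/L.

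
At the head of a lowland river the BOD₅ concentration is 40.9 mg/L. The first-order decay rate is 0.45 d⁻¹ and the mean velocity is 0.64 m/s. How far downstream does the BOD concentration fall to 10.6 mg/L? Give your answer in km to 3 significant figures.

166 km

From C = C₀·e^(−kt), t = ln(C₀/C)/k = ln(40.9/10.6)/0.45 = 1.35/0.45 = 3.001 d.
Distance = v·t = 0.64 m/s × 2.593e+05 s = 1.659e+05 m = 165.9 km.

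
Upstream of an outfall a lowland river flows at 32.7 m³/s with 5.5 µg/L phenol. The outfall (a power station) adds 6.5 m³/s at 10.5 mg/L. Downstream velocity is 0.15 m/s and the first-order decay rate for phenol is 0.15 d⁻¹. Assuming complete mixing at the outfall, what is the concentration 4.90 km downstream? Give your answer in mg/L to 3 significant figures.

1.65 mg/L

5.5 µg/L = 0.0055 mg/L.
After complete mixing, C₀ = (6.5·10.5 + 32.7·0.0055) / 39.2 = 1.746 mg/L.
Travel time t = 4900 m / 0.15 m/s = 3.267e+04 s = 0.3781 d.
C = 1.746·exp(−0.15·0.3781) = 1.746·0.9449 = 1.649 mg/L.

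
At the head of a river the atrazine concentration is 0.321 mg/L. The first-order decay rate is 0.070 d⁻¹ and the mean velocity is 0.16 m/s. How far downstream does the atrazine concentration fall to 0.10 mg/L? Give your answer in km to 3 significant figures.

230 km

From C = C₀·e^(−kt), t = ln(C₀/C)/k = ln(0.321/0.10)/0.070 = 1.166/0.070 = 16.66 d.
Distance = v·t = 0.16 m/s × 1.44e+06 s = 2.303e+05 m = 230.3 km.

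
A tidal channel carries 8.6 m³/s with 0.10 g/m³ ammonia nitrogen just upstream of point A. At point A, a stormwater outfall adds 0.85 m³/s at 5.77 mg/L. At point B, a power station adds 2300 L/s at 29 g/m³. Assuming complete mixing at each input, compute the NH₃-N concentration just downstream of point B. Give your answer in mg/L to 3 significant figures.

After input A: C = (8.6·0.1 + 0.85·5.77) / 9.45 = 0.61 mg/L.
2300 L/s = 2.3 m³/s.
After input B: C = (9.45·0.61 + 2.3·29) / 11.75 = 6.167 mg/L.

6.17 mg/L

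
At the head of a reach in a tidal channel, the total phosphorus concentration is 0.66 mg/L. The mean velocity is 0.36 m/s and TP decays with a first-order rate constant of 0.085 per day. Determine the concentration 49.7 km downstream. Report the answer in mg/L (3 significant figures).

0.576 mg/L

Travel time t = 49.7 km / 0.36 m/s = 4.97e+04/0.36 = 1.381e+05 s = 1.598 d.
First-order decay: C = 0.66·exp(−0.085·1.598) = 0.66·0.873 = 0.5762 mg/L.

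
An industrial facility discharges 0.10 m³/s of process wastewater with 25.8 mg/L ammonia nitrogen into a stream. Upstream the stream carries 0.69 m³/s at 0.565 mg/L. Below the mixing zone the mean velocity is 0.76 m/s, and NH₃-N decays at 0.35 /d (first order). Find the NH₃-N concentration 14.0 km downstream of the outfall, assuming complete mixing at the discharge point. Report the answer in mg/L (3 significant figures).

After complete mixing, C₀ = (0.1·25.8 + 0.69·0.565) / 0.79 = 3.759 mg/L.
Travel time t = 1.4e+04 m / 0.76 m/s = 1.842e+04 s = 0.2132 d.
C = 3.759·exp(−0.35·0.2132) = 3.759·0.9281 = 3.489 mg/L.

3.49 mg/L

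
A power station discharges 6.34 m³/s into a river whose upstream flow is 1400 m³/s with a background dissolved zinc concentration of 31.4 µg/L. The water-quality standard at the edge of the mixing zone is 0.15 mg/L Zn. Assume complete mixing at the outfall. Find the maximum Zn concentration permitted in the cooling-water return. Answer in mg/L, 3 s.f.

26.3 mg/L

31.4 µg/L = 0.0314 mg/L.
Mass balance: 0.15·1406 = 6.34·Cₑ + 1400·0.0314.
Cₑ = (211 − 43.96) / 6.34 = 26.34 mg/L.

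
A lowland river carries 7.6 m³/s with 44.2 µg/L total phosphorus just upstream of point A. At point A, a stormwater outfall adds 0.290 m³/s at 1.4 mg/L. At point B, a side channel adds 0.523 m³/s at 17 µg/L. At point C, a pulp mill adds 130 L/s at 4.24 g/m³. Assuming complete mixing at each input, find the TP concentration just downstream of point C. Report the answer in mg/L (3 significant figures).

0.152 mg/L

44.2 µg/L = 0.0442 mg/L.
After input A: C = (7.6·0.0442 + 0.29·1.4) / 7.89 = 0.09403 mg/L.
17 µg/L = 0.017 mg/L.
After input B: C = (7.89·0.09403 + 0.523·0.017) / 8.413 = 0.08924 mg/L.
130 L/s = 0.13 m³/s.
After input C: C = (8.413·0.08924 + 0.13·4.24) / 8.543 = 0.1524 mg/L.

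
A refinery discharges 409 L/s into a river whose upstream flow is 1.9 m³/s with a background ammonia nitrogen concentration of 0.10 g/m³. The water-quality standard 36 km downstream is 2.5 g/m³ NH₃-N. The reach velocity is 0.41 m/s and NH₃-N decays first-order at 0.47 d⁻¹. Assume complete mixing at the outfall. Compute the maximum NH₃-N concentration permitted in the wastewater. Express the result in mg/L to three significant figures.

22.3 mg/L

409 L/s = 0.409 m³/s.
Travel time to the compliance point: t = 3.6e+04/0.41 = 8.78e+04 s = 1.016 d; decay factor exp(−0.47·1.016) = 0.6202.
So the concentration just after mixing may be at most 2.5/0.6202 = 4.031 mg/L.
Mass balance: 4.031·2.309 = 0.409·Cₑ + 1.9·0.1.
Cₑ = (9.307 − 0.19) / 0.409 = 22.29 mg/L.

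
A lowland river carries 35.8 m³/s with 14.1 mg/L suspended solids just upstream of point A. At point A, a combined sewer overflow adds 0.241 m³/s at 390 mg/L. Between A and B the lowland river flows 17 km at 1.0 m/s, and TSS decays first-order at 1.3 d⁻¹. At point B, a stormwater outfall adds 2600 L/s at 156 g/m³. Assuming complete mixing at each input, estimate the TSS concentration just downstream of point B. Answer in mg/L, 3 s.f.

22.5 mg/L

After input A: C = (35.8·14.1 + 0.241·390) / 36.04 = 16.61 mg/L.
Over the 17 km reach to input B (t = 1.7e+04 s = 0.1968 d), decay gives C = 16.61·exp(−1.3·0.1968) = 12.86 mg/L.
2600 L/s = 2.6 m³/s.
After input B: C = (36.04·12.86 + 2.6·156) / 38.64 = 22.5 mg/L.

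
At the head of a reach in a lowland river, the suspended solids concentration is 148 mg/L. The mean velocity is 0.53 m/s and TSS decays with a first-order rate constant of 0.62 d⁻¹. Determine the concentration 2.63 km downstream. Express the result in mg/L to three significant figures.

Travel time t = 2.63 km / 0.53 m/s = 2630/0.53 = 4962 s = 0.05743 d.
First-order decay: C = 148·exp(−0.62·0.05743) = 148·0.965 = 142.8 mg/L.

143 mg/L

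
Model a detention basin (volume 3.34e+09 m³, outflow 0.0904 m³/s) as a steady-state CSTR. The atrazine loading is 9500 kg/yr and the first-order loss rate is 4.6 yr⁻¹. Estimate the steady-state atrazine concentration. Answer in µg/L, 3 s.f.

Outflow Q = 0.0904 m³/s × 3.156e+07 s/yr = 2.853e+06 m³/yr.
Steady-state CSTR mass balance: W = Q·C + k·V·C, so C = W/(Q + kV).
Q + kV = 2.853e+06 + 4.6·3.34e+09 = 1.537e+10 m³/yr.
C = 9500/1.537e+10 = 6.182e-07 kg/m³ = 0.0006182 mg/L = 0.6182 µg/L.

0.618 µg/L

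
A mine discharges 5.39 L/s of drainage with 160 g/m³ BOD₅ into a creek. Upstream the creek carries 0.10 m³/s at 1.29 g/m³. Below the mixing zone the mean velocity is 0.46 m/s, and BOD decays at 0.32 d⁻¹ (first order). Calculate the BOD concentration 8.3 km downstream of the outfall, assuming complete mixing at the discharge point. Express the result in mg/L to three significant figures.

8.80 mg/L

5.39 L/s = 0.00539 m³/s.
After complete mixing, C₀ = (0.00539·160 + 0.1·1.29) / 0.1054 = 9.407 mg/L.
Travel time t = 8300 m / 0.46 m/s = 1.804e+04 s = 0.2088 d.
C = 9.407·exp(−0.32·0.2088) = 9.407·0.9354 = 8.799 mg/L.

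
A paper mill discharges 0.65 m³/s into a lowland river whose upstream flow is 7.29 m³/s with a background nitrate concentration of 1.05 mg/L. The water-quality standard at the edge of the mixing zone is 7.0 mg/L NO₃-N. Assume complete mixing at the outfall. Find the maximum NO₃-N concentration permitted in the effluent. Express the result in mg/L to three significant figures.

73.7 mg/L

Mass balance: 7·7.94 = 0.65·Cₑ + 7.29·1.05.
Cₑ = (55.58 − 7.655) / 0.65 = 73.73 mg/L.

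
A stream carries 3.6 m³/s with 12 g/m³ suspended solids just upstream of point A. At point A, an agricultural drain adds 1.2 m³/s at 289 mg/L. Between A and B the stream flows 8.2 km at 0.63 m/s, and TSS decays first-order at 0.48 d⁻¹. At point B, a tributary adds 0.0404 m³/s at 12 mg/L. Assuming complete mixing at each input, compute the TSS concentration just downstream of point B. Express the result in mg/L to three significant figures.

After input A: C = (3.6·12 + 1.2·289) / 4.8 = 81.25 mg/L.
Over the 8.2 km reach to input B (t = 1.302e+04 s = 0.1506 d), decay gives C = 81.25·exp(−0.48·0.1506) = 75.58 mg/L.
After input B: C = (4.8·75.58 + 0.0404·12) / 4.84 = 75.05 mg/L.

75.1 mg/L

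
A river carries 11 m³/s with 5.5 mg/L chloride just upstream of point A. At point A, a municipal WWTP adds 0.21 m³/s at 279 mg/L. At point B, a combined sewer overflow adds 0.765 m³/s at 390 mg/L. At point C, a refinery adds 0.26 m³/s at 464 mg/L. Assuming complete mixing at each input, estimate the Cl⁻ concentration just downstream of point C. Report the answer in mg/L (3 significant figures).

44.0 mg/L

After input A: C = (11·5.5 + 0.21·279) / 11.21 = 10.62 mg/L.
After input B: C = (11.21·10.62 + 0.765·390) / 11.98 = 34.86 mg/L.
After input C: C = (11.98·34.86 + 0.26·464) / 12.24 = 43.98 mg/L.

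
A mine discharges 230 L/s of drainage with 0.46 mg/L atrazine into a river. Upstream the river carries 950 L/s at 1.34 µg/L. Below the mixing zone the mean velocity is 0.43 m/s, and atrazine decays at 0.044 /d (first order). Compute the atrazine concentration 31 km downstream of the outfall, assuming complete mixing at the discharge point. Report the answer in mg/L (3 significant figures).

0.0875 mg/L

230 L/s = 0.23 m³/s.
950 L/s = 0.95 m³/s.
1.34 µg/L = 0.00134 mg/L.
After complete mixing, C₀ = (0.23·0.46 + 0.95·0.00134) / 1.18 = 0.09074 mg/L.
Travel time t = 3.1e+04 m / 0.43 m/s = 7.209e+04 s = 0.8344 d.
C = 0.09074·exp(−0.044·0.8344) = 0.09074·0.964 = 0.08747 mg/L.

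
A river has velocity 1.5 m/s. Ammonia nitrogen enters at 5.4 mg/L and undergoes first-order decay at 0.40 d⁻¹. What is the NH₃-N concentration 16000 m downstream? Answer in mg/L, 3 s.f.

5.14 mg/L

Travel time t = 16000 m / 1.5 m/s = 1.6e+04/1.5 = 1.067e+04 s = 0.1235 d.
First-order decay: C = 5.4·exp(−0.40·0.1235) = 5.4·0.9518 = 5.14 mg/L.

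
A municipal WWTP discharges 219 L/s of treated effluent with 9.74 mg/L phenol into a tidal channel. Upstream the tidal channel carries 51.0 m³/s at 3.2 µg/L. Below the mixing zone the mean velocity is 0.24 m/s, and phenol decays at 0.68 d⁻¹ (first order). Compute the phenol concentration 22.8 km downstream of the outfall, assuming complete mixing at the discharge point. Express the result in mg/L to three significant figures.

0.0212 mg/L

219 L/s = 0.219 m³/s.
3.2 µg/L = 0.0032 mg/L.
After complete mixing, C₀ = (0.219·9.74 + 51·0.0032) / 51.22 = 0.04483 mg/L.
Travel time t = 2.28e+04 m / 0.24 m/s = 9.5e+04 s = 1.1 d.
C = 0.04483·exp(−0.68·1.1) = 0.04483·0.4735 = 0.02123 mg/L.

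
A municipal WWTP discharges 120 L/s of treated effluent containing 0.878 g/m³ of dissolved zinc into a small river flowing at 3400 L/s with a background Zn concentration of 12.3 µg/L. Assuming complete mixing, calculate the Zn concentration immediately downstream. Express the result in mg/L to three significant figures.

0.0418 mg/L

120 L/s = 0.12 m³/s.
3400 L/s = 3.4 m³/s.
12.3 µg/L = 0.0123 mg/L.
By mass balance at complete mixing, C = (0.12·0.878 + 3.4·0.0123) / (0.12 + 3.4) = 0.1472/3.52 = 0.04181 mg/L.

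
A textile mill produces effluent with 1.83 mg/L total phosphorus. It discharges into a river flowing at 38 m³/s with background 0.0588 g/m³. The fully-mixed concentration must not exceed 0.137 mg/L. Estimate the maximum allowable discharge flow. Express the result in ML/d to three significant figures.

Mass balance at complete mixing: C_std·(Q_w + Q_r) = Q_w·C_e + Q_r·C_b.
Rearranging, Q_w = Q_r·(C_std − C_b)/(C_e − C_std) = 38·(0.137 − 0.0588) / (1.83 − 0.137) = 1.755 m³/s.
= 151.7 ML/d.

152 ML/d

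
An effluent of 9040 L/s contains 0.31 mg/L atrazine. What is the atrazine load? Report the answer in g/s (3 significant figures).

2.80 g/s

9040 L/s = 9.04 m³/s.
Mass flux = Q·C = 9.04 m³/s × 0.31 g/m³ = 2.802 g/s.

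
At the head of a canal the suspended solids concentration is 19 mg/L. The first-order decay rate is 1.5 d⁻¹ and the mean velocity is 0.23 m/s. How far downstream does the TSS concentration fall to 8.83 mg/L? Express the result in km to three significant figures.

10.2 km

From C = C₀·e^(−kt), t = ln(C₀/C)/k = ln(19/8.83)/1.5 = 0.7663/1.5 = 0.5109 d.
Distance = v·t = 0.23 m/s × 4.414e+04 s = 1.015e+04 m = 10.15 km.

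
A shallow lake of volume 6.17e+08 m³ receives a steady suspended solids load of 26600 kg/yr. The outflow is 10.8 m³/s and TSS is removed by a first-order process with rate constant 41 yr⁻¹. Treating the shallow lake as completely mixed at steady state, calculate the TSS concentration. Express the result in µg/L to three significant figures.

1.04 µg/L

Outflow Q = 10.8 m³/s × 3.156e+07 s/yr = 3.408e+08 m³/yr.
Steady-state CSTR mass balance: W = Q·C + k·V·C, so C = W/(Q + kV).
Q + kV = 3.408e+08 + 41·6.17e+08 = 2.564e+10 m³/yr.
C = 26600/2.564e+10 = 1.038e-06 kg/m³ = 0.001038 mg/L = 1.038 µg/L.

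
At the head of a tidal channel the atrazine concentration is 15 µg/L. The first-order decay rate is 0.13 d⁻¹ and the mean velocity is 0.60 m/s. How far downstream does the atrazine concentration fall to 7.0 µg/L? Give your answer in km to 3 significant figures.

From C = C₀·e^(−kt), t = ln(C₀/C)/k = ln(15/7.0)/0.13 = 0.7621/0.13 = 5.863 d.
Distance = v·t = 0.60 m/s × 5.065e+05 s = 3.039e+05 m = 303.9 km.

304 km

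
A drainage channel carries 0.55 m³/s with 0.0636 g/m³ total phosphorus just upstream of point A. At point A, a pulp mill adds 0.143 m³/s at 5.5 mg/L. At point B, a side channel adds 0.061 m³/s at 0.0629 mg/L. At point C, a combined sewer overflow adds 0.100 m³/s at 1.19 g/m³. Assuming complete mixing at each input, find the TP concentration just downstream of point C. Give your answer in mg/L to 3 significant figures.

After input A: C = (0.55·0.0636 + 0.143·5.5) / 0.693 = 1.185 mg/L.
After input B: C = (0.693·1.185 + 0.061·0.0629) / 0.754 = 1.095 mg/L.
After input C: C = (0.754·1.095 + 0.1·1.19) / 0.854 = 1.106 mg/L.

1.11 mg/L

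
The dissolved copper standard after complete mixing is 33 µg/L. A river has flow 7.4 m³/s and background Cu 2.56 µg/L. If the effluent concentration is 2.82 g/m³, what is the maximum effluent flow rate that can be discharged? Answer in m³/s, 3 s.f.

2.56 µg/L = 0.00256 mg/L.
33 µg/L = 0.033 mg/L.
Mass balance at complete mixing: C_std·(Q_w + Q_r) = Q_w·C_e + Q_r·C_b.
Rearranging, Q_w = Q_r·(C_std − C_b)/(C_e − C_std) = 7.4·(0.033 − 0.00256) / (2.82 − 0.033) = 0.08082 m³/s.

0.0808 m³/s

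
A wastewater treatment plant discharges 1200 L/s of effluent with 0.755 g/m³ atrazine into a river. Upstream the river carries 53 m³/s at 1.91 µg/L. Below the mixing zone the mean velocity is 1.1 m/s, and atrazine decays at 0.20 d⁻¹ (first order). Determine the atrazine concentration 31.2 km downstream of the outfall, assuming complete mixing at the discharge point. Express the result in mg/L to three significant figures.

1200 L/s = 1.2 m³/s.
1.91 µg/L = 0.00191 mg/L.
After complete mixing, C₀ = (1.2·0.755 + 53·0.00191) / 54.2 = 0.01858 mg/L.
Travel time t = 3.12e+04 m / 1.1 m/s = 2.836e+04 s = 0.3283 d.
C = 0.01858·exp(−0.20·0.3283) = 0.01858·0.9365 = 0.0174 mg/L.

0.0174 mg/L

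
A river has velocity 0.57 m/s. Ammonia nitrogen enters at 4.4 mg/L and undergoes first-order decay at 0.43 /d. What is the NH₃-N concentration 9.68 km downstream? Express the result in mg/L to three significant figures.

Travel time t = 9.68 km / 0.57 m/s = 9680/0.57 = 1.698e+04 s = 0.1966 d.
First-order decay: C = 4.4·exp(−0.43·0.1966) = 4.4·0.919 = 4.043 mg/L.

4.04 mg/L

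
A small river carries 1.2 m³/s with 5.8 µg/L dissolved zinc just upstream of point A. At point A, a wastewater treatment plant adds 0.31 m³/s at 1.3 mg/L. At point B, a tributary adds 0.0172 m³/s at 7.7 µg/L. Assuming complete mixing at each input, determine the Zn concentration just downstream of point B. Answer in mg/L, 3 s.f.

0.269 mg/L

5.8 µg/L = 0.0058 mg/L.
After input A: C = (1.2·0.0058 + 0.31·1.3) / 1.51 = 0.2715 mg/L.
7.7 µg/L = 0.0077 mg/L.
After input B: C = (1.51·0.2715 + 0.0172·0.0077) / 1.527 = 0.2685 mg/L.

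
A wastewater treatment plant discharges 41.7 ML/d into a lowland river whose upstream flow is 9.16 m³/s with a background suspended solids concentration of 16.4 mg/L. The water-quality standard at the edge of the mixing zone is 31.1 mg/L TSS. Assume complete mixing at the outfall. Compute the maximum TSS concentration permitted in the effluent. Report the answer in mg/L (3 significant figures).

310 mg/L

41.7 ML/d = 0.4826 m³/s.
Mass balance: 31.1·9.643 = 0.4826·Cₑ + 9.16·16.4.
Cₑ = (299.9 − 150.2) / 0.4826 = 310.1 mg/L.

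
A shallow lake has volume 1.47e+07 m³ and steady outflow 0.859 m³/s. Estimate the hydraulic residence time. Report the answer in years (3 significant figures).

Q = 0.859 m³/s × 3.156e+07 s/yr = 2.711e+07 m³/yr.
Hydraulic residence time τ = V/Q = 1.47e+07/2.711e+07 = 0.5423 yr.

0.542 yr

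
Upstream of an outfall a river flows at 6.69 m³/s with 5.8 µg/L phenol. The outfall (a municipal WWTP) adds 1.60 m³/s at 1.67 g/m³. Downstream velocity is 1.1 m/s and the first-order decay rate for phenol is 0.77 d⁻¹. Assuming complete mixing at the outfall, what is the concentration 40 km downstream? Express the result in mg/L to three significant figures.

5.8 µg/L = 0.0058 mg/L.
After complete mixing, C₀ = (1.6·1.67 + 6.69·0.0058) / 8.29 = 0.327 mg/L.
Travel time t = 4e+04 m / 1.1 m/s = 3.636e+04 s = 0.4209 d.
C = 0.327·exp(−0.77·0.4209) = 0.327·0.7232 = 0.2365 mg/L.

0.236 mg/L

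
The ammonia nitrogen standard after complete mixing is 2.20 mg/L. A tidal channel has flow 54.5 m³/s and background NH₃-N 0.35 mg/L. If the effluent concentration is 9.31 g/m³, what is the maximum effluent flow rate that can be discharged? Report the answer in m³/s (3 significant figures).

14.2 m³/s

Mass balance at complete mixing: C_std·(Q_w + Q_r) = Q_w·C_e + Q_r·C_b.
Rearranging, Q_w = Q_r·(C_std − C_b)/(C_e − C_std) = 54.5·(2.2 − 0.35) / (9.31 − 2.2) = 14.18 m³/s.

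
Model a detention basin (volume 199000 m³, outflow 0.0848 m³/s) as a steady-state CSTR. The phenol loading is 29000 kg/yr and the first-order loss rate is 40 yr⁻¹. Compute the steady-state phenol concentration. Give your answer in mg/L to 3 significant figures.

Outflow Q = 0.0848 m³/s × 3.156e+07 s/yr = 2.676e+06 m³/yr.
Steady-state CSTR mass balance: W = Q·C + k·V·C, so C = W/(Q + kV).
Q + kV = 2.676e+06 + 40·199000 = 1.064e+07 m³/yr.
C = 29000/1.064e+07 = 0.002727 kg/m³ = 2.727 mg/L.

2.73 mg/L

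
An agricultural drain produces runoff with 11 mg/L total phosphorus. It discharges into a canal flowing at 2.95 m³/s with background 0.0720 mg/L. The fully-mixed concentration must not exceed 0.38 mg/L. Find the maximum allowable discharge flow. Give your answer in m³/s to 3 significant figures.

Mass balance at complete mixing: C_std·(Q_w + Q_r) = Q_w·C_e + Q_r·C_b.
Rearranging, Q_w = Q_r·(C_std − C_b)/(C_e − C_std) = 2.95·(0.38 − 0.072) / (11 − 0.38) = 0.08556 m³/s.

0.0856 m³/s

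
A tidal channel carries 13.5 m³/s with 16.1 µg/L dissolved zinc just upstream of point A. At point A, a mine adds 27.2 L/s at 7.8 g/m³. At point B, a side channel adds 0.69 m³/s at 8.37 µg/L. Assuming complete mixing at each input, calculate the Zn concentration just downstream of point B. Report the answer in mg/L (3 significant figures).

16.1 µg/L = 0.0161 mg/L.
27.2 L/s = 0.0272 m³/s.
After input A: C = (13.5·0.0161 + 0.0272·7.8) / 13.53 = 0.03175 mg/L.
8.37 µg/L = 0.00837 mg/L.
After input B: C = (13.53·0.03175 + 0.69·0.00837) / 14.22 = 0.03062 mg/L.

0.0306 mg/L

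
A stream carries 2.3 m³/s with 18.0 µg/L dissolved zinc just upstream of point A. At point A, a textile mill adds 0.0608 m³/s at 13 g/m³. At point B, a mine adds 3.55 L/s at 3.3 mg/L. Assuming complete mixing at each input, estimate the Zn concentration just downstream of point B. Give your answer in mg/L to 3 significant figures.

18.0 µg/L = 0.018 mg/L.
After input A: C = (2.3·0.018 + 0.0608·13) / 2.361 = 0.3523 mg/L.
3.55 L/s = 0.00355 m³/s.
After input B: C = (2.361·0.3523 + 0.00355·3.3) / 2.364 = 0.3568 mg/L.

0.357 mg/L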